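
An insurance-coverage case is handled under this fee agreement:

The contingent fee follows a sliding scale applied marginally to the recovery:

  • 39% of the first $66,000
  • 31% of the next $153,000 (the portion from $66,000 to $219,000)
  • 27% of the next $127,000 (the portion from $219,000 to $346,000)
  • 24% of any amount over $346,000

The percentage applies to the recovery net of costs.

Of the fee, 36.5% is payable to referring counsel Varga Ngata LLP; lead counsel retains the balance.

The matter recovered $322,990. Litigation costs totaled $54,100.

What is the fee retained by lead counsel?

Fee base (net of costs): $322,990 − $54,100 = $268,890
First $66,000 at 39% = $25,740.00
Next $153,000 at 31% = $47,430.00
Remaining $49,890 at 27% = $13,470.30
Fee: $25,740.00 + $47,430.00 + $13,470.30 = $86,640.30
Referral share: 36.5% of $86,640.30 = $31,623.71; lead counsel retains $86,640.30 − $31,623.71 = $55,016.59.

$55,016.59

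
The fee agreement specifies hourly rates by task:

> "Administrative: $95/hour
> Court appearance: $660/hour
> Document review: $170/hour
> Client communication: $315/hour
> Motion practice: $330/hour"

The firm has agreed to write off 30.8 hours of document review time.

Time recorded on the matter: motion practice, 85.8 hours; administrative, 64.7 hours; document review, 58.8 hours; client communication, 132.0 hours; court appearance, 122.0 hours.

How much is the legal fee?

$161,320.50

Administrative: 64.7 × $95 = $6,146.50
Court appearance: 122.0 × $660 = $80,520.00
Document review: 58.8 × $170 = $9,996.00
Client communication: 132.0 × $315 = $41,580.00
Motion practice: 85.8 × $330 = $28,314.00
Subtotal: $166,556.50
Write-off: 30.8 × $170 = $5,236.00
Total: $166,556.50 − $5,236.00 = $161,320.50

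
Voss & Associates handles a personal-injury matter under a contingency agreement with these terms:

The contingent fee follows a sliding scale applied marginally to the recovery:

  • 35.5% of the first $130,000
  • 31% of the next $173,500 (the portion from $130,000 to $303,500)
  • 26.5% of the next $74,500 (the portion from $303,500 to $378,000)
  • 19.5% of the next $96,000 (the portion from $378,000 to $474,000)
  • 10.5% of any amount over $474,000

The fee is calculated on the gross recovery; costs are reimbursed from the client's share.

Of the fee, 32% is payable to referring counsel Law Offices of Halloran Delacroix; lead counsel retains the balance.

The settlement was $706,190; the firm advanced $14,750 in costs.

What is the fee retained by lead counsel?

$110,688.67

Fee base is the gross recovery, $706,190; costs are reimbursed separately.
First $130,000 at 35.5% = $46,150.00
Next $173,500 at 31% = $53,785.00
Next $74,500 at 26.5% = $19,742.50
Next $96,000 at 19.5% = $18,720.00
Remaining $232,190 at 10.5% = $24,379.95
Fee: $46,150.00 + $53,785.00 + $19,742.50 + $18,720.00 + $24,379.95 = $162,777.45
Referral share: 32% of $162,777.45 = $52,088.78; lead counsel retains $162,777.45 − $52,088.78 = $110,688.67.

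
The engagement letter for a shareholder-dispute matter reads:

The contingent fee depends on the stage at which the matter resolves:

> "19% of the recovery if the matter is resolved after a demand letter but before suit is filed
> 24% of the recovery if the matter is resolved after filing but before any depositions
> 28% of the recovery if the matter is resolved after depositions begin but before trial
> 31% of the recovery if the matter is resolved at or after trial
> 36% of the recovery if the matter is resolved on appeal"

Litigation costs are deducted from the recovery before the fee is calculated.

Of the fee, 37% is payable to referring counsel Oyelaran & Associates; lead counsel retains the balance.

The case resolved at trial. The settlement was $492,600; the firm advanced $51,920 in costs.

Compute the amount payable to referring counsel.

Fee base (net of costs): $492,600 − $51,920 = $440,680
The matter resolved at trial, so the 31% rate applies.
$440,680 × 31% = $136,610.80
Referral share: 37% of $136,610.80 = $50,546.00; lead counsel retains $136,610.80 − $50,546.00 = $86,064.80.

$50,546.00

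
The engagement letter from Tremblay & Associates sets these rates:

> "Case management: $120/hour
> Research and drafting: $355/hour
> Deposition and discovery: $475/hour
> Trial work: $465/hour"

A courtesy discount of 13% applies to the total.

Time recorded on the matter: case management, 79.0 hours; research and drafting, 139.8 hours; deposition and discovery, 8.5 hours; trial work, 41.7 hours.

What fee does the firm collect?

Case management: 79.0 × $120 = $9,480.00
Research and drafting: 139.8 × $355 = $49,629.00
Deposition and discovery: 8.5 × $475 = $4,037.50
Trial work: 41.7 × $465 = $19,390.50
Subtotal: $82,537.00
Less 13% discount: −$10,729.81
Total: $82,537.00 − $10,729.81 = $71,807.19

$71,807.19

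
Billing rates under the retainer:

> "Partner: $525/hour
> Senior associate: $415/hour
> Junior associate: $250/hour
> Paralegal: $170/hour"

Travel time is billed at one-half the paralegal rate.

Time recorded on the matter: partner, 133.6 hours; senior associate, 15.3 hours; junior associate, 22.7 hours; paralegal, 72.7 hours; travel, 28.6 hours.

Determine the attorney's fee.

$96,954.50

Partner: 133.6 × $525 = $70,140.00
Senior associate: 15.3 × $415 = $6,349.50
Junior associate: 22.7 × $250 = $5,675.00
Paralegal: 72.7 × $170 = $12,359.00
Subtotal: $70,140.00 + $6,349.50 + $5,675.00 + $12,359.00 = $94,523.50
Travel: 28.6 × ($170 ÷ 2) = 28.6 × $85.00 = $2,431.00
Total: $94,523.50 + $2,431.00 = $96,954.50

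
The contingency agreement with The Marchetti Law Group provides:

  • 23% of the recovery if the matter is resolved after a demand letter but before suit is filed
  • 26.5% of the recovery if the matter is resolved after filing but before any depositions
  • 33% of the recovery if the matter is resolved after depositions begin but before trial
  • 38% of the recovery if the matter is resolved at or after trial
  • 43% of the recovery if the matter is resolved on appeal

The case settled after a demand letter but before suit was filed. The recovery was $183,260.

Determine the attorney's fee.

$42,149.80

The matter settled after a demand letter but before suit was filed, so the 23% rate applies.
$183,260 × 23% = $42,149.80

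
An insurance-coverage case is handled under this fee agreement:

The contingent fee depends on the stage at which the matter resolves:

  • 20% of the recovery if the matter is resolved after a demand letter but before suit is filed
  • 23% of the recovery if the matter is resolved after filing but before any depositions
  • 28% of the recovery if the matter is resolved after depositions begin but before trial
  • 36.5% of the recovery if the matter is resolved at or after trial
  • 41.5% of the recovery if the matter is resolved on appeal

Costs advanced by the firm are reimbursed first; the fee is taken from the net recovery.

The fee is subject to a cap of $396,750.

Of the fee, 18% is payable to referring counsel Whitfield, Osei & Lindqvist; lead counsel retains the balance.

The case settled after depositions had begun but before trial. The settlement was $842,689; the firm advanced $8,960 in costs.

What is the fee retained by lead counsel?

$191,424.18

Fee base (net of costs): $842,689 − $8,960 = $833,729
The matter settled after depositions had begun but before trial, so the 28% rate applies.
$833,729 × 28% = $233,444.12
$233,444.12 is under the $396,750 cap.
Referral share: 18% of $233,444.12 = $42,019.94; lead counsel retains $233,444.12 − $42,019.94 = $191,424.18.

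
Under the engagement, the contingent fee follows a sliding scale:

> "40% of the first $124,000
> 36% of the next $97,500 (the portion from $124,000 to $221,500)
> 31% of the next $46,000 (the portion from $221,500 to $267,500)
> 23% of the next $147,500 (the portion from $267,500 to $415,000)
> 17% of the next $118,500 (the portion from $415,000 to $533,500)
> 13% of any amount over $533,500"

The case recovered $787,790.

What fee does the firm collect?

First $124,000 at 40% = $49,600.00
Next $97,500 at 36% = $35,100.00
Next $46,000 at 31% = $14,260.00
Next $147,500 at 23% = $33,925.00
Next $118,500 at 17% = $20,145.00
Remaining $254,290 at 13% = $33,057.70
Fee: $49,600.00 + $35,100.00 + $14,260.00 + $33,925.00 + $20,145.00 + $33,057.70 = $186,087.70

$186,087.70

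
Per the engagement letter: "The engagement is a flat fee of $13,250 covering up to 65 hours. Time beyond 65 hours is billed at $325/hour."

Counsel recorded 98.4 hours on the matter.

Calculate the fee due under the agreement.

$24,105.00

Flat fee: $13,250.00
Excess hours: 98.4 − 65 = 33.4
Overrun: 33.4 × $325 = $10,855.00
Total: $13,250.00 + $10,855.00 = $24,105.00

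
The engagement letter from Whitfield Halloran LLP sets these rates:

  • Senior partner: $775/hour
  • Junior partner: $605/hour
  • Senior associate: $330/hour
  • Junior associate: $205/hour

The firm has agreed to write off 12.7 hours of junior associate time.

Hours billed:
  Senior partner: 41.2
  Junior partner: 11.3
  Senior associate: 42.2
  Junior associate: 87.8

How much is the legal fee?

Senior partner: 41.2 × $775 = $31,930.00
Junior partner: 11.3 × $605 = $6,836.50
Senior associate: 42.2 × $330 = $13,926.00
Junior associate: 87.8 × $205 = $17,999.00
Subtotal: $70,691.50
Write-off: 12.7 × $205 = $2,603.50
Total: $70,691.50 − $2,603.50 = $68,088.00

$68,088.00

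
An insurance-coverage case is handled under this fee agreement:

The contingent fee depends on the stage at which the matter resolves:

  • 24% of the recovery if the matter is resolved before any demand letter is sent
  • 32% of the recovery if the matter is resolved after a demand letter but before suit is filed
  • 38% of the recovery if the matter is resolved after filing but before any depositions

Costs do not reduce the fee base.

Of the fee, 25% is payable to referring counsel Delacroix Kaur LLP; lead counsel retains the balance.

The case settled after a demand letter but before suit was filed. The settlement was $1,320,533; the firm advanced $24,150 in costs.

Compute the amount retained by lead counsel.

$316,927.92

Fee base is the gross recovery, $1,320,533; costs are reimbursed separately.
The matter settled after a demand letter but before suit was filed, so the 32% rate applies.
$1,320,533 × 32% = $422,570.56
Referral share: 25% of $422,570.56 = $105,642.64; lead counsel retains $422,570.56 − $105,642.64 = $316,927.92.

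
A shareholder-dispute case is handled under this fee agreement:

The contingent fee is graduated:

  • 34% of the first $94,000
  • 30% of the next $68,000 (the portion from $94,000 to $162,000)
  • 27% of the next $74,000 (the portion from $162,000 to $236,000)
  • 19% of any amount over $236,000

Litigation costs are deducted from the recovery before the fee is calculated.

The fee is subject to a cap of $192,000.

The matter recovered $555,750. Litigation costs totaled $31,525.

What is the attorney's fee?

$127,102.75

Fee base (net of costs): $555,750 − $31,525 = $524,225
First $94,000 at 34% = $31,960.00
Next $68,000 at 30% = $20,400.00
Next $74,000 at 27% = $19,980.00
Remaining $288,225 at 19% = $54,762.75
Fee: $31,960.00 + $20,400.00 + $19,980.00 + $54,762.75 = $127,102.75
$127,102.75 is under the $192,000 cap.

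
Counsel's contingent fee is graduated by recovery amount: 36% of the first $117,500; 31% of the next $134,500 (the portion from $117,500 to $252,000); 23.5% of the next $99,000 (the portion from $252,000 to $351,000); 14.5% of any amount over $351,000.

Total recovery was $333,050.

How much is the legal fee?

First $117,500 at 36% = $42,300.00
Next $134,500 at 31% = $41,695.00
Remaining $81,050 at 23.5% = $19,046.75
Fee: $42,300.00 + $41,695.00 + $19,046.75 = $103,041.75

$103,041.75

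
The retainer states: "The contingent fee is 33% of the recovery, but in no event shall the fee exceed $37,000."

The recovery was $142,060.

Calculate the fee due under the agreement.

33% of $142,060 = $46,879.80
That exceeds the $37,000 cap, so the fee is capped at $37,000.

$37,000.00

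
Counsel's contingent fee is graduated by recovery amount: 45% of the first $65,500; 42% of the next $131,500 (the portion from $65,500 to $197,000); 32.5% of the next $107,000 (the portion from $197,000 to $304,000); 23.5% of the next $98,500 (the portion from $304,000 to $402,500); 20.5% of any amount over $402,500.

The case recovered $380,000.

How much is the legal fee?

First $65,500 at 45% = $29,475.00
Next $131,500 at 42% = $55,230.00
Next $107,000 at 32.5% = $34,775.00
Remaining $76,000 at 23.5% = $17,860.00
Fee: $29,475.00 + $55,230.00 + $34,775.00 + $17,860.00 = $137,340.00

$137,340.00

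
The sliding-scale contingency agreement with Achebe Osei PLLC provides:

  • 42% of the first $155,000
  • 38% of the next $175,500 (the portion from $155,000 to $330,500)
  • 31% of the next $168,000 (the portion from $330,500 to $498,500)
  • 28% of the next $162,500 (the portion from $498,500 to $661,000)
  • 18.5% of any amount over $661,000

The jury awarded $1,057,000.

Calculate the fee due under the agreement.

First $155,000 at 42% = $65,100.00
Next $175,500 at 38% = $66,690.00
Next $168,000 at 31% = $52,080.00
Next $162,500 at 28% = $45,500.00
Remaining $396,000 at 18.5% = $73,260.00
Fee: $65,100.00 + $66,690.00 + $52,080.00 + $45,500.00 + $73,260.00 = $302,630.00

$302,630.00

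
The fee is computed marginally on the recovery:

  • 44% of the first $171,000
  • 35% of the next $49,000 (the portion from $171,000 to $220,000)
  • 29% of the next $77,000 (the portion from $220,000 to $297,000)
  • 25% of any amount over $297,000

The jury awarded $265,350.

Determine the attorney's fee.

$105,541.50

First $171,000 at 44% = $75,240.00
Next $49,000 at 35% = $17,150.00
Remaining $45,350 at 29% = $13,151.50
Fee: $75,240.00 + $17,150.00 + $13,151.50 = $105,541.50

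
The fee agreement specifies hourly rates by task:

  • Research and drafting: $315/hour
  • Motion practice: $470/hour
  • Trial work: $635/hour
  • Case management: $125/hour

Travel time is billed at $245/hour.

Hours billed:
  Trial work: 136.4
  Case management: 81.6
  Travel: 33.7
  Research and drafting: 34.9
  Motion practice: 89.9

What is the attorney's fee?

$158,317.00

Research and drafting: 34.9 × $315 = $10,993.50
Motion practice: 89.9 × $470 = $42,253.00
Trial work: 136.4 × $635 = $86,614.00
Case management: 81.6 × $125 = $10,200.00
Subtotal: $10,993.50 + $42,253.00 + $86,614.00 + $10,200.00 = $150,060.50
Travel: 33.7 × $245 = $8,256.50
Total: $150,060.50 + $8,256.50 = $158,317.00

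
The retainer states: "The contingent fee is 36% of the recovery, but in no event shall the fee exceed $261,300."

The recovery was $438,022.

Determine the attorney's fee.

36% of $438,022 = $157,687.92
That is under the $261,300 cap.

$157,687.92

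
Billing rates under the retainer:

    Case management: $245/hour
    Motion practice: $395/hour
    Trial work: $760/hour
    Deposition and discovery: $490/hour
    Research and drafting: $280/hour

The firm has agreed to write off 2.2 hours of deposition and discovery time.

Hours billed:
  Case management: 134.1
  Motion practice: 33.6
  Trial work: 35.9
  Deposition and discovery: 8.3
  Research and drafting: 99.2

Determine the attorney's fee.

$104,175.50

Case management: 134.1 × $245 = $32,854.50
Motion practice: 33.6 × $395 = $13,272.00
Trial work: 35.9 × $760 = $27,284.00
Deposition and discovery: 8.3 × $490 = $4,067.00
Research and drafting: 99.2 × $280 = $27,776.00
Subtotal: $105,253.50
Write-off: 2.2 × $490 = $1,078.00
Total: $105,253.50 − $1,078.00 = $104,175.50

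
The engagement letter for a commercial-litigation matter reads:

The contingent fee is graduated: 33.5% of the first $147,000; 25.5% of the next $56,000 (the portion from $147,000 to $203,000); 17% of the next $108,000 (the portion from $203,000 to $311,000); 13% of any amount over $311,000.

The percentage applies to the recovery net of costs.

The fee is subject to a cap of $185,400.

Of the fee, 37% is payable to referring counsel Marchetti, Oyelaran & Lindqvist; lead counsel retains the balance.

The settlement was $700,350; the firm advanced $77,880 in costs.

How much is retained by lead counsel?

$77,096.94

Fee base (net of costs): $700,350 − $77,880 = $622,470
First $147,000 at 33.5% = $49,245.00
Next $56,000 at 25.5% = $14,280.00
Next $108,000 at 17% = $18,360.00
Remaining $311,470 at 13% = $40,491.10
Fee: $49,245.00 + $14,280.00 + $18,360.00 + $40,491.10 = $122,376.10
$122,376.10 is under the $185,400 cap.
Referral share: 37% of $122,376.10 = $45,279.16; lead counsel retains $122,376.10 − $45,279.16 = $77,096.94.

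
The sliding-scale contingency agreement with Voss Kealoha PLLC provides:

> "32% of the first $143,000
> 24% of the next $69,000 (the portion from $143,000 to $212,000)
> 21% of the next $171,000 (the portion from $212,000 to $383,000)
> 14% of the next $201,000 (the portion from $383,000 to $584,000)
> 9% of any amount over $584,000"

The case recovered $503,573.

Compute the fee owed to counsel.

First $143,000 at 32% = $45,760.00
Next $69,000 at 24% = $16,560.00
Next $171,000 at 21% = $35,910.00
Remaining $120,573 at 14% = $16,880.22
Fee: $45,760.00 + $16,560.00 + $35,910.00 + $16,880.22 = $115,110.22

$115,110.22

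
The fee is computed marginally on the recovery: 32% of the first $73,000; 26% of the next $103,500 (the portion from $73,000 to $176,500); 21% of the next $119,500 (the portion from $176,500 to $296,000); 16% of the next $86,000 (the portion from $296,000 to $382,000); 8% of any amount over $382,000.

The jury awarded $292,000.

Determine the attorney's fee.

$74,525.00

First $73,000 at 32% = $23,360.00
Next $103,500 at 26% = $26,910.00
Remaining $115,500 at 21% = $24,255.00
Fee: $23,360.00 + $26,910.00 + $24,255.00 = $74,525.00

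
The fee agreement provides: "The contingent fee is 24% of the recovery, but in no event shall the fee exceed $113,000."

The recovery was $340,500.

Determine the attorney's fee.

24% of $340,500 = $81,720.00
That is under the $113,000 cap.

$81,720.00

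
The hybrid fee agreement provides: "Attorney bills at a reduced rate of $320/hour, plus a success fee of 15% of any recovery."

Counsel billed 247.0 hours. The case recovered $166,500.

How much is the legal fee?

Hourly: 247.0 × $320 = $79,040.00
Success fee: 15% of $166,500 = $24,975.00
Total: $79,040.00 + $24,975.00 = $104,015.00

$104,015.00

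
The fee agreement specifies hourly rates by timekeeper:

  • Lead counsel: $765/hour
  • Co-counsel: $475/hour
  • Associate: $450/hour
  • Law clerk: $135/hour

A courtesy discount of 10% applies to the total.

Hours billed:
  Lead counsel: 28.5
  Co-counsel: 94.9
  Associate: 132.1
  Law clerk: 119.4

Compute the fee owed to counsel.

Lead counsel: 28.5 × $765 = $21,802.50
Co-counsel: 94.9 × $475 = $45,077.50
Associate: 132.1 × $450 = $59,445.00
Law clerk: 119.4 × $135 = $16,119.00
Subtotal: $142,444.00
Less 10% discount: −$14,244.40
Total: $142,444.00 − $14,244.40 = $128,199.60

$128,199.60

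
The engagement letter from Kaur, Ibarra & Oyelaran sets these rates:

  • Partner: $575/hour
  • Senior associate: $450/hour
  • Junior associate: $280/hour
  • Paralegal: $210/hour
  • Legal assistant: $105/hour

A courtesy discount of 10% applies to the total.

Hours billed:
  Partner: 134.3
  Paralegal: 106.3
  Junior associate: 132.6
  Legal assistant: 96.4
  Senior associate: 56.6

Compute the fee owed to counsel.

$155,038.95

Partner: 134.3 × $575 = $77,222.50
Senior associate: 56.6 × $450 = $25,470.00
Junior associate: 132.6 × $280 = $37,128.00
Paralegal: 106.3 × $210 = $22,323.00
Legal assistant: 96.4 × $105 = $10,122.00
Subtotal: $172,265.50
Less 10% discount: −$17,226.55
Total: $172,265.50 − $17,226.55 = $155,038.95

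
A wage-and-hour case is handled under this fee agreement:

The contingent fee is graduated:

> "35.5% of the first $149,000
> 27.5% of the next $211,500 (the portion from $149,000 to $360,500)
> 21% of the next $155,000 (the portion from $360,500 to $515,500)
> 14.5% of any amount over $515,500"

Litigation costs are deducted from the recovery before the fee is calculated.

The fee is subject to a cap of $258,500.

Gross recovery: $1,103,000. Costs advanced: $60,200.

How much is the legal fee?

Fee base (net of costs): $1,103,000 − $60,200 = $1,042,800
First $149,000 at 35.5% = $52,895.00
Next $211,500 at 27.5% = $58,162.50
Next $155,000 at 21% = $32,550.00
Remaining $527,300 at 14.5% = $76,458.50
Fee: $52,895.00 + $58,162.50 + $32,550.00 + $76,458.50 = $220,066.00
$220,066.00 is under the $258,500 cap.

$220,066.00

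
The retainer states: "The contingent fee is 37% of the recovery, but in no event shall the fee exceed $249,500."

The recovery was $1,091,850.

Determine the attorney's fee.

37% of $1,091,850 = $403,984.50
That exceeds the $249,500 cap, so the fee is capped at $249,500.

$249,500.00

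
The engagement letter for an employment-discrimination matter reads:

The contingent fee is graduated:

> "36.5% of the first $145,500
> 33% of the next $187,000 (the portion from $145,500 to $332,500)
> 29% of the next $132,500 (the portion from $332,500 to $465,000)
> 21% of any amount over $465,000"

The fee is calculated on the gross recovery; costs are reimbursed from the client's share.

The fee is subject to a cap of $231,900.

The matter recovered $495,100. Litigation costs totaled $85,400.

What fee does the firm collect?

$159,563.50

Fee base is the gross recovery, $495,100; costs are reimbursed separately.
First $145,500 at 36.5% = $53,107.50
Next $187,000 at 33% = $61,710.00
Next $132,500 at 29% = $38,425.00
Remaining $30,100 at 21% = $6,321.00
Fee: $53,107.50 + $61,710.00 + $38,425.00 + $6,321.00 = $159,563.50
$159,563.50 is under the $231,900 cap.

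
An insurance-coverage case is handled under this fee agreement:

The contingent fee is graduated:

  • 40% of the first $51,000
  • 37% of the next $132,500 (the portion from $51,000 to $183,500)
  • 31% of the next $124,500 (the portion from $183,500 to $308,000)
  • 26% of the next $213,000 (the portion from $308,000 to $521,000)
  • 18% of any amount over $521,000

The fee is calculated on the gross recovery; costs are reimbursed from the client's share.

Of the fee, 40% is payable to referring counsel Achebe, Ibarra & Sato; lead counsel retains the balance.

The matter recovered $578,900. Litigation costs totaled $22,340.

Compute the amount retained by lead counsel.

$104,293.20

Fee base is the gross recovery, $578,900; costs are reimbursed separately.
First $51,000 at 40% = $20,400.00
Next $132,500 at 37% = $49,025.00
Next $124,500 at 31% = $38,595.00
Next $213,000 at 26% = $55,380.00
Remaining $57,900 at 18% = $10,422.00
Fee: $20,400.00 + $49,025.00 + $38,595.00 + $55,380.00 + $10,422.00 = $173,822.00
Referral share: 40% of $173,822.00 = $69,528.80; lead counsel retains $173,822.00 − $69,528.80 = $104,293.20.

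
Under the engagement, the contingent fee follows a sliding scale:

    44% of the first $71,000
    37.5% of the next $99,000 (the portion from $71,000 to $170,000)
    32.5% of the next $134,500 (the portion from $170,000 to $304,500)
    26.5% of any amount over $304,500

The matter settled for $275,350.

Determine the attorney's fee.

$102,603.75

First $71,000 at 44% = $31,240.00
Next $99,000 at 37.5% = $37,125.00
Remaining $105,350 at 32.5% = $34,238.75
Fee: $31,240.00 + $37,125.00 + $34,238.75 = $102,603.75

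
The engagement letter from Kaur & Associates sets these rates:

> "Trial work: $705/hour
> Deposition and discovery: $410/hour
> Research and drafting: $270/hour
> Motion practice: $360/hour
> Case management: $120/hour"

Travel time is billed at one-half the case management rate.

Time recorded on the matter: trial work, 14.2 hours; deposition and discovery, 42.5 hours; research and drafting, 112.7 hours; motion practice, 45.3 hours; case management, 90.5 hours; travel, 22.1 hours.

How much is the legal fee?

Trial work: 14.2 × $705 = $10,011.00
Deposition and discovery: 42.5 × $410 = $17,425.00
Research and drafting: 112.7 × $270 = $30,429.00
Motion practice: 45.3 × $360 = $16,308.00
Case management: 90.5 × $120 = $10,860.00
Subtotal: $10,011.00 + $17,425.00 + $30,429.00 + $16,308.00 + $10,860.00 = $85,033.00
Travel: 22.1 × ($120 ÷ 2) = 22.1 × $60.00 = $1,326.00
Total: $85,033.00 + $1,326.00 = $86,359.00

$86,359.00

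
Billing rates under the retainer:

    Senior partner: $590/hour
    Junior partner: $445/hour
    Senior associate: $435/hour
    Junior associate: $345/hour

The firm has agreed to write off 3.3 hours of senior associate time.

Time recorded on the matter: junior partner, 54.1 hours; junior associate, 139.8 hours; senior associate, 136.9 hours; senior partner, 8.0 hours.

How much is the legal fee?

$135,141.50

Senior partner: 8.0 × $590 = $4,720.00
Junior partner: 54.1 × $445 = $24,074.50
Senior associate: 136.9 × $435 = $59,551.50
Junior associate: 139.8 × $345 = $48,231.00
Subtotal: $136,577.00
Write-off: 3.3 × $435 = $1,435.50
Total: $136,577.00 − $1,435.50 = $135,141.50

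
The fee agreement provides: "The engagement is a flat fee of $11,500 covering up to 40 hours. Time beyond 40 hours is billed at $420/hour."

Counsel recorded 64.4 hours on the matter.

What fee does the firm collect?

$21,748.00

Flat fee: $11,500.00
Excess hours: 64.4 − 40 = 24.4
Overrun: 24.4 × $420 = $10,248.00
Total: $11,500.00 + $10,248.00 = $21,748.00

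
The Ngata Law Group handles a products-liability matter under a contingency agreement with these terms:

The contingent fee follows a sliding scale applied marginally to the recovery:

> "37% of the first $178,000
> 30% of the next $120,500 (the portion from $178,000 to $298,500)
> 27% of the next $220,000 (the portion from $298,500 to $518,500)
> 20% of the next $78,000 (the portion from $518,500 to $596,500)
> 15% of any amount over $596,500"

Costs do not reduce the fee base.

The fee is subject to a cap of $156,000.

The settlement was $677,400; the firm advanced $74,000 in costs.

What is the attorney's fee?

$156,000.00

Fee base is the gross recovery, $677,400; costs are reimbursed separately.
First $178,000 at 37% = $65,860.00
Next $120,500 at 30% = $36,150.00
Next $220,000 at 27% = $59,400.00
Next $78,000 at 20% = $15,600.00
Remaining $80,900 at 15% = $12,135.00
Fee: $65,860.00 + $36,150.00 + $59,400.00 + $15,600.00 + $12,135.00 = $189,145.00
$189,145.00 exceeds the $156,000 cap, so the fee is capped at $156,000.00.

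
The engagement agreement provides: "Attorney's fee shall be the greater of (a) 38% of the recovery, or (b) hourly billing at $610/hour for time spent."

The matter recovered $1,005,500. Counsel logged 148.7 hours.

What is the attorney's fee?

(a) 38% of $1,005,500 = $382,090.00
(b) 148.7 × $610 = $90,707.00
The greater is (a): $382,090.00.

$382,090.00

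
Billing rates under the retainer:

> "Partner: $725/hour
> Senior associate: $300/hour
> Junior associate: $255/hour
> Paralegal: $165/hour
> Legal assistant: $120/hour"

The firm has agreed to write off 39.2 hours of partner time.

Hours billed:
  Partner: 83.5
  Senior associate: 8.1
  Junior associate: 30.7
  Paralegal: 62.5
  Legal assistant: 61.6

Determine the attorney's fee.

Partner: 83.5 × $725 = $60,537.50
Senior associate: 8.1 × $300 = $2,430.00
Junior associate: 30.7 × $255 = $7,828.50
Paralegal: 62.5 × $165 = $10,312.50
Legal assistant: 61.6 × $120 = $7,392.00
Subtotal: $88,500.50
Write-off: 39.2 × $725 = $28,420.00
Total: $88,500.50 − $28,420.00 = $60,080.50

$60,080.50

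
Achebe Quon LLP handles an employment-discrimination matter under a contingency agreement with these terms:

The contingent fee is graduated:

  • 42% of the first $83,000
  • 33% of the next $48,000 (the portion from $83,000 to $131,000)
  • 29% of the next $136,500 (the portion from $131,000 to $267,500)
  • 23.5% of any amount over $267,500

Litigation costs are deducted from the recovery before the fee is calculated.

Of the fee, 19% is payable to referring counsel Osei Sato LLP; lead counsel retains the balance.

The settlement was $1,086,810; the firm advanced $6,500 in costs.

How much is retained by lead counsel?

$227,849.23

Fee base (net of costs): $1,086,810 − $6,500 = $1,080,310
First $83,000 at 42% = $34,860.00
Next $48,000 at 33% = $15,840.00
Next $136,500 at 29% = $39,585.00
Remaining $812,810 at 23.5% = $191,010.35
Fee: $34,860.00 + $15,840.00 + $39,585.00 + $191,010.35 = $281,295.35
Referral share: 19% of $281,295.35 = $53,446.12; lead counsel retains $281,295.35 − $53,446.12 = $227,849.23.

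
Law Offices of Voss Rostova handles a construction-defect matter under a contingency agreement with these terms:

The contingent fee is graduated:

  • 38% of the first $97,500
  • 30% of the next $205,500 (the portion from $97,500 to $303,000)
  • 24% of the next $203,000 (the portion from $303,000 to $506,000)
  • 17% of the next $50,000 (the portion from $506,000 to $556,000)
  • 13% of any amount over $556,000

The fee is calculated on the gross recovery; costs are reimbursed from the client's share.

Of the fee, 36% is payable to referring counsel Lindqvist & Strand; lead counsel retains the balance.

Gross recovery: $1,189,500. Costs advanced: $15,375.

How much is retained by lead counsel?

$152,496.00

Fee base is the gross recovery, $1,189,500; costs are reimbursed separately.
First $97,500 at 38% = $37,050.00
Next $205,500 at 30% = $61,650.00
Next $203,000 at 24% = $48,720.00
Next $50,000 at 17% = $8,500.00
Remaining $633,500 at 13% = $82,355.00
Fee: $37,050.00 + $61,650.00 + $48,720.00 + $8,500.00 + $82,355.00 = $238,275.00
Referral share: 36% of $238,275.00 = $85,779.00; lead counsel retains $238,275.00 − $85,779.00 = $152,496.00.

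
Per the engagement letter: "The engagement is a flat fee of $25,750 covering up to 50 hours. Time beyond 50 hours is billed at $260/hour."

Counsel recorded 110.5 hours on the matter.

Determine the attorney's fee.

Flat fee: $25,750.00
Excess hours: 110.5 − 50 = 60.5
Overrun: 60.5 × $260 = $15,730.00
Total: $25,750.00 + $15,730.00 = $41,480.00

$41,480.00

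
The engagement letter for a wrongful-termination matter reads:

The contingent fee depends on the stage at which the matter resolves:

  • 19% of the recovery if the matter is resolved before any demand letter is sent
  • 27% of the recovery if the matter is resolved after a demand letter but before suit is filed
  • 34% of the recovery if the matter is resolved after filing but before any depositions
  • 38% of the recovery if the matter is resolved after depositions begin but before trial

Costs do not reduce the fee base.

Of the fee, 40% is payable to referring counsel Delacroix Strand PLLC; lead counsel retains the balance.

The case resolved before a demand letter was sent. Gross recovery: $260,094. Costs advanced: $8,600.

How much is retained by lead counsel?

Fee base is the gross recovery, $260,094; costs are reimbursed separately.
The matter resolved before a demand letter was sent, so the 19% rate applies.
$260,094 × 19% = $49,417.86
Referral share: 40% of $49,417.86 = $19,767.14; lead counsel retains $49,417.86 − $19,767.14 = $29,650.72.

$29,650.72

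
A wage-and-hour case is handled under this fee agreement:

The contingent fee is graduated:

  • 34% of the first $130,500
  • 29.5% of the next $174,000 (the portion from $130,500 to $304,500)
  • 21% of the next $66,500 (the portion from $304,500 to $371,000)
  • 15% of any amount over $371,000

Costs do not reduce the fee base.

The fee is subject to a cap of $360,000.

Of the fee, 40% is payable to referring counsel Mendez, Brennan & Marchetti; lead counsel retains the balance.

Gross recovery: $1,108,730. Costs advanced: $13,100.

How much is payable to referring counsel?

$88,129.80

Fee base is the gross recovery, $1,108,730; costs are reimbursed separately.
First $130,500 at 34% = $44,370.00
Next $174,000 at 29.5% = $51,330.00
Next $66,500 at 21% = $13,965.00
Remaining $737,730 at 15% = $110,659.50
Fee: $44,370.00 + $51,330.00 + $13,965.00 + $110,659.50 = $220,324.50
$220,324.50 is under the $360,000 cap.
Referral share: 40% of $220,324.50 = $88,129.80; lead counsel retains $220,324.50 − $88,129.80 = $132,194.70.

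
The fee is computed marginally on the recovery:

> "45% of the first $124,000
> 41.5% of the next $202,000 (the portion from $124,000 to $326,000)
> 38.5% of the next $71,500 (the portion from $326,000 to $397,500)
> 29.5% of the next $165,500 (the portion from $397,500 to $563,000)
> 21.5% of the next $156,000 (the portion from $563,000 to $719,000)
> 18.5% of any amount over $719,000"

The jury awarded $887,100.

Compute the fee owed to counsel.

$280,618.50

First $124,000 at 45% = $55,800.00
Next $202,000 at 41.5% = $83,830.00
Next $71,500 at 38.5% = $27,527.50
Next $165,500 at 29.5% = $48,822.50
Next $156,000 at 21.5% = $33,540.00
Remaining $168,100 at 18.5% = $31,098.50
Fee: $55,800.00 + $83,830.00 + $27,527.50 + $48,822.50 + $33,540.00 + $31,098.50 = $280,618.50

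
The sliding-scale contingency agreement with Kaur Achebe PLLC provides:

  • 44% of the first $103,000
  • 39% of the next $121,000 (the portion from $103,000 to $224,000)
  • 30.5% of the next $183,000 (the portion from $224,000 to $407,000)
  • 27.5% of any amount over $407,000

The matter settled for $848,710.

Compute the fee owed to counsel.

First $103,000 at 44% = $45,320.00
Next $121,000 at 39% = $47,190.00
Next $183,000 at 30.5% = $55,815.00
Remaining $441,710 at 27.5% = $121,470.25
Fee: $45,320.00 + $47,190.00 + $55,815.00 + $121,470.25 = $269,795.25

$269,795.25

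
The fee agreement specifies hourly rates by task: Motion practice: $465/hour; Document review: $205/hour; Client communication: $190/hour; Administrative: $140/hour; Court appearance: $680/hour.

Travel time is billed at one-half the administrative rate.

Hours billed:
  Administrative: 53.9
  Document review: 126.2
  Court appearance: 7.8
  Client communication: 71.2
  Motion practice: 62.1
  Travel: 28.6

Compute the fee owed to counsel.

$83,127.50

Motion practice: 62.1 × $465 = $28,876.50
Document review: 126.2 × $205 = $25,871.00
Client communication: 71.2 × $190 = $13,528.00
Administrative: 53.9 × $140 = $7,546.00
Court appearance: 7.8 × $680 = $5,304.00
Subtotal: $28,876.50 + $25,871.00 + $13,528.00 + $7,546.00 + $5,304.00 = $81,125.50
Travel: 28.6 × ($140 ÷ 2) = 28.6 × $70.00 = $2,002.00
Total: $81,125.50 + $2,002.00 = $83,127.50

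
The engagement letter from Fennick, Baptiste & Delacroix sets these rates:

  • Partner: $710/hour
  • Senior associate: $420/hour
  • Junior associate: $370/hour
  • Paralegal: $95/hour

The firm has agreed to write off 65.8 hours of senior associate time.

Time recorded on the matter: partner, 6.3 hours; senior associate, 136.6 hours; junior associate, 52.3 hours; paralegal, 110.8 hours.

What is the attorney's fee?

Partner: 6.3 × $710 = $4,473.00
Senior associate: 136.6 × $420 = $57,372.00
Junior associate: 52.3 × $370 = $19,351.00
Paralegal: 110.8 × $95 = $10,526.00
Subtotal: $91,722.00
Write-off: 65.8 × $420 = $27,636.00
Total: $91,722.00 − $27,636.00 = $64,086.00

$64,086.00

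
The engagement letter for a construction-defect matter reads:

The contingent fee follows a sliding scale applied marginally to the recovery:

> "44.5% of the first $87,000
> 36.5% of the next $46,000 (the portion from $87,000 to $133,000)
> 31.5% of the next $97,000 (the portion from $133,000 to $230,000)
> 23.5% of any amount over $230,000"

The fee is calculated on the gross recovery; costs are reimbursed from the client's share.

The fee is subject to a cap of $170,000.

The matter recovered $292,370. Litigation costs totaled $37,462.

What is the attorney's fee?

Fee base is the gross recovery, $292,370; costs are reimbursed separately.
First $87,000 at 44.5% = $38,715.00
Next $46,000 at 36.5% = $16,790.00
Next $97,000 at 31.5% = $30,555.00
Remaining $62,370 at 23.5% = $14,656.95
Fee: $38,715.00 + $16,790.00 + $30,555.00 + $14,656.95 = $100,716.95
$100,716.95 is under the $170,000 cap.

$100,716.95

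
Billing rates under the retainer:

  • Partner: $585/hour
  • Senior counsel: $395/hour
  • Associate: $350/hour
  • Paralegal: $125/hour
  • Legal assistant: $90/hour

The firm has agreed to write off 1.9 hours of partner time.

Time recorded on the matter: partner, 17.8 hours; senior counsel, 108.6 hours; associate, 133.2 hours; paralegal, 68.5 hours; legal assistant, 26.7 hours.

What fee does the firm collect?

Partner: 17.8 × $585 = $10,413.00
Senior counsel: 108.6 × $395 = $42,897.00
Associate: 133.2 × $350 = $46,620.00
Paralegal: 68.5 × $125 = $8,562.50
Legal assistant: 26.7 × $90 = $2,403.00
Subtotal: $110,895.50
Write-off: 1.9 × $585 = $1,111.50
Total: $110,895.50 − $1,111.50 = $109,784.00

$109,784.00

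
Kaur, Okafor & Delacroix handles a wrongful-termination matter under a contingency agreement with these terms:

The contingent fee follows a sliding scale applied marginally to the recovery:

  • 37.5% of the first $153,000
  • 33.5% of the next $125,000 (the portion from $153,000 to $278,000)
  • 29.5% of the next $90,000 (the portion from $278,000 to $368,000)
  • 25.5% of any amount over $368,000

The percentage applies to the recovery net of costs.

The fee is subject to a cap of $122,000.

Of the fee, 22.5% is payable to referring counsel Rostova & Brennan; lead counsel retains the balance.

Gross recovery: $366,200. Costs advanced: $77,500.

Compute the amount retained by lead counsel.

$79,365.04

Fee base (net of costs): $366,200 − $77,500 = $288,700
First $153,000 at 37.5% = $57,375.00
Next $125,000 at 33.5% = $41,875.00
Remaining $10,700 at 29.5% = $3,156.50
Fee: $57,375.00 + $41,875.00 + $3,156.50 = $102,406.50
$102,406.50 is under the $122,000 cap.
Referral share: 22.5% of $102,406.50 = $23,041.46; lead counsel retains $102,406.50 − $23,041.46 = $79,365.04.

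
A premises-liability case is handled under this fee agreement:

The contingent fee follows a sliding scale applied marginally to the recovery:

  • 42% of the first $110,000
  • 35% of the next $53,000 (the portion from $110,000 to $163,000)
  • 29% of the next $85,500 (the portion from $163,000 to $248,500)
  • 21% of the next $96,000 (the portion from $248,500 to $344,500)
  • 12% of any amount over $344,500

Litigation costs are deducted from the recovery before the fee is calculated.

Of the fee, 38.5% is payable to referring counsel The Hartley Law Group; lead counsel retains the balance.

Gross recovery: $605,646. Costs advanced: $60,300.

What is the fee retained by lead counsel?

$82,291.01

Fee base (net of costs): $605,646 − $60,300 = $545,346
First $110,000 at 42% = $46,200.00
Next $53,000 at 35% = $18,550.00
Next $85,500 at 29% = $24,795.00
Next $96,000 at 21% = $20,160.00
Remaining $200,846 at 12% = $24,101.52
Fee: $46,200.00 + $18,550.00 + $24,795.00 + $20,160.00 + $24,101.52 = $133,806.52
Referral share: 38.5% of $133,806.52 = $51,515.51; lead counsel retains $133,806.52 − $51,515.51 = $82,291.01.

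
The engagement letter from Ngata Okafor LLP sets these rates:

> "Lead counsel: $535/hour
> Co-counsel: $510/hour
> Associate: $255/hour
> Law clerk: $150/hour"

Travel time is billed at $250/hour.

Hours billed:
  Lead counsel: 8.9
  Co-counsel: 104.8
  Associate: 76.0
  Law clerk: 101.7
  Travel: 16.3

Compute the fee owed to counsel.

Lead counsel: 8.9 × $535 = $4,761.50
Co-counsel: 104.8 × $510 = $53,448.00
Associate: 76.0 × $255 = $19,380.00
Law clerk: 101.7 × $150 = $15,255.00
Subtotal: $4,761.50 + $53,448.00 + $19,380.00 + $15,255.00 = $92,844.50
Travel: 16.3 × $250 = $4,075.00
Total: $92,844.50 + $4,075.00 = $96,919.50

$96,919.50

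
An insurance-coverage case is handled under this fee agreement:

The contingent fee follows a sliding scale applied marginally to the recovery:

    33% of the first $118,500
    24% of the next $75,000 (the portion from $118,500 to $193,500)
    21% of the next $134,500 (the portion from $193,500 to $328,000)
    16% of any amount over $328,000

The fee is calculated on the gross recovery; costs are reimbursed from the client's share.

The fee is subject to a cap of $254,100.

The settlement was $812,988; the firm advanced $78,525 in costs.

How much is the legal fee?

Fee base is the gross recovery, $812,988; costs are reimbursed separately.
First $118,500 at 33% = $39,105.00
Next $75,000 at 24% = $18,000.00
Next $134,500 at 21% = $28,245.00
Remaining $484,988 at 16% = $77,598.08
Fee: $39,105.00 + $18,000.00 + $28,245.00 + $77,598.08 = $162,948.08
$162,948.08 is under the $254,100 cap.

$162,948.08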